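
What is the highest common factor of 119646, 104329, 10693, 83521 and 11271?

289

gcd(119646, 104329): 119646 = 1·104329 + 15317; 104329 = 6·15317 + 12427; 15317 = 1·12427 + 2890; 12427 = 4·2890 + 867; 2890 = 3·867 + 289; 867 = 3·289 + 0 → 289
gcd(289, 10693): 10693 = 37·289 + 0 → 289
gcd(289, 83521): 83521 = 289·289 + 0 → 289
gcd(289, 11271): 11271 = 39·289 + 0 → 289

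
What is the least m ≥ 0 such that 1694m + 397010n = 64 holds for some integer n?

Reduce mod 397010: 1694m ≡ 64 (mod 397010). With g = gcd(1694, 397010) = 2 dividing 64, divide through: 847m ≡ 32 (mod 198505).
Since gcd(847, 198505) = 1, m ≡ 32·(847)⁻¹ ≡ 133821 (mod 198505). Smallest non-negative: 133821.

133821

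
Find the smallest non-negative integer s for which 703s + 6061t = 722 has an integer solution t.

70

Reduce mod 6061: 703s ≡ 722 (mod 6061). With g = gcd(703, 6061) = 19 dividing 722, divide through: 37s ≡ 38 (mod 319).
Since gcd(37, 319) = 1, s ≡ 38·(37)⁻¹ ≡ 70 (mod 319). Smallest non-negative: 70.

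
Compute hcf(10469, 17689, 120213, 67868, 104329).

361

gcd(10469, 17689): 17689 = 1·10469 + 7220; 10469 = 1·7220 + 3249; 7220 = 2·3249 + 722; 3249 = 4·722 + 361; 722 = 2·361 + 0 → 361
gcd(361, 120213): 120213 = 333·361 + 0 → 361
gcd(361, 67868): 67868 = 188·361 + 0 → 361
gcd(361, 104329): 104329 = 289·361 + 0 → 361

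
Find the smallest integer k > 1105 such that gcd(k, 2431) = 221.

1326

gcd(k, 2431) = 221 forces 221 | k; write k = 221s. Then gcd(221s, 221·11) = 221·gcd(s, 11), so need gcd(s, 11) = 1.
221s > 1105 gives s ≥ 6. The least s ≥ 6 coprime to 11 is 6, so k = 221·6 = 1326.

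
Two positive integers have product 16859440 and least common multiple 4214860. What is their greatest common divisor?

gcd·lcm = product, so gcd = 16859440/4214860 = 4.

4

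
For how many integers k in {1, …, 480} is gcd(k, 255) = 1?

Prime factors of 255: 3, 5, 17. Count integers ≤ 480 divisible by none of them.
By inclusion–exclusion: 480 − ⌊480/3⌋ − ⌊480/5⌋ − ⌊480/17⌋ + ⌊480/15⌋ + ⌊480/51⌋ + ⌊480/85⌋ − ⌊480/255⌋ = 241.

241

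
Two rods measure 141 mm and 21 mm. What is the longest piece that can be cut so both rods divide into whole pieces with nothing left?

3

Euclid: 141 = 6·21 + 15; 21 = 1·15 + 6; 15 = 2·6 + 3; 6 = 2·3 + 0. Last nonzero remainder: 3.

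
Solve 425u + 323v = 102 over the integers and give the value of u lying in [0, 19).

1

Euclid: 425 = 1·323 + 102; 323 = 3·102 + 17; 102 = 6·17 + 0 → gcd = 17; 102 = 17·6.
Back-substitution yields 425·(-3) + 323·(4) = 17, so one solution is u = -3·6 = -18, v = 4·6 = 24.
Solutions in u differ by 323/17 = 19; the one in [0, 19) is -18 mod 19 = 1.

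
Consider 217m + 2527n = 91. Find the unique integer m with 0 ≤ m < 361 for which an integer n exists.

gcd(217, 2527) = 7 (Euclid: 2527 = 11·217 + 140; 217 = 1·140 + 77; 140 = 1·77 + 63; 77 = 1·63 + 14; 63 = 4·14 + 7; 14 = 2·7 + 0), and 7 | 91.
Extended Euclid: 217·(-163) + 2527·(14) = 7. Scale by 13: m₀ = -2119.
General solution m = m₀ + 361t; reducing mod 361 gives m = 47 (and n = -4).

47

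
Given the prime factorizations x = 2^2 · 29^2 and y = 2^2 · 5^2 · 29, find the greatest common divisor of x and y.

min exponent per shared prime: 2^2 · 29 = 116

116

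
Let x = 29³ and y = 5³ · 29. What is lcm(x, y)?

max exponent per prime: 5³ · 29³ = 3048625

3048625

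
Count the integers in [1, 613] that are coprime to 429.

429 = 3·11·13. Inclusion–exclusion on these primes:
613 − ⌊613/3⌋ − ⌊613/11⌋ − ⌊613/13⌋ + ⌊613/33⌋ + ⌊613/39⌋ + ⌊613/143⌋ − ⌊613/429⌋ = 343

343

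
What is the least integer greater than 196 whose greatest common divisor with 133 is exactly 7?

203

133 = 7·19. Any a with gcd(a, 133) = 7 is a multiple of 7, say 7s, with s coprime to 19.
Need s > 196/7, so s ≥ 29. First s ≥ 29 with gcd(s, 19) = 1 is s = 29. Thus a = 7·29 = 203.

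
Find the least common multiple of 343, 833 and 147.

17493

lcm(343, 833) = 343·833/gcd = 285719/49 = 5831
lcm(5831, 147) = 5831·147/gcd = 857157/49 = 17493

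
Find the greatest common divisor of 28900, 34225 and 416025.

gcd(28900, 34225): 34225 = 1·28900 + 5325; 28900 = 5·5325 + 2275; 5325 = 2·2275 + 775; 2275 = 2·775 + 725; 775 = 1·725 + 50; 725 = 14·50 + 25; 50 = 2·25 + 0 → 25
gcd(25, 416025): 416025 = 16641·25 + 0 → 25

25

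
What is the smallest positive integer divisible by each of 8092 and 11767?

gcd first: 11767 = 1·8092 + 3675; 8092 = 2·3675 + 742; 3675 = 4·742 + 707; 742 = 1·707 + 35; 707 = 20·35 + 7; 35 = 5·7 + 0 → gcd = 7
lcm = 8092·11767/gcd = 95218564/7 = 13602652

13602652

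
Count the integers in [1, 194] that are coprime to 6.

65

Prime factors of 6: 2, 3. Count integers ≤ 194 divisible by none of them.
By inclusion–exclusion: 194 − ⌊194/2⌋ − ⌊194/3⌋ + ⌊194/6⌋ = 65.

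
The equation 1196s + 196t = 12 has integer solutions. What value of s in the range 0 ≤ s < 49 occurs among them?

30

gcd(1196, 196) = 4 (Euclid: 1196 = 6·196 + 20; 196 = 9·20 + 16; 20 = 1·16 + 4; 16 = 4·4 + 0), and 4 | 12.
Extended Euclid: 1196·(10) + 196·(-61) = 4. Scale by 3: s₀ = 30.
General solution s = s₀ + 49k; reducing mod 49 gives s = 30 (and t = -183).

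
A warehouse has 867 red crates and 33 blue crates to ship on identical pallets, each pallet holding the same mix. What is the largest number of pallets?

3

Euclid: 867 = 26·33 + 9; 33 = 3·9 + 6; 9 = 1·6 + 3; 6 = 2·3 + 0. Last nonzero remainder: 3.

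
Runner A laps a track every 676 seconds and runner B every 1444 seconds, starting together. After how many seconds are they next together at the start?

244036

gcd first: 1444 = 2·676 + 92; 676 = 7·92 + 32; 92 = 2·32 + 28; 32 = 1·28 + 4; 28 = 7·4 + 0 → gcd = 4
lcm = 676·1444/gcd = 976144/4 = 244036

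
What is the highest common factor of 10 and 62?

10 = 2 · 5
62 = 2 · 31
Common: 2 = 2

2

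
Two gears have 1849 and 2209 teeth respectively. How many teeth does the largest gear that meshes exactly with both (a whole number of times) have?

1

1849 = 43²
2209 = 47²
Common: 1 = 1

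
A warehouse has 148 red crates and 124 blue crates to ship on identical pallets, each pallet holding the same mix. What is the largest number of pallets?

4

Euclid: 148 = 1·124 + 24; 124 = 5·24 + 4; 24 = 6·4 + 0. Last nonzero remainder: 4.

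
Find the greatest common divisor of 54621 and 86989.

54621 = 3³ · 7 · 17²
86989 = 7 · 17² · 43
Common: 7 · 17² = 2023

2023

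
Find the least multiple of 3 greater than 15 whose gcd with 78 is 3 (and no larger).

78 = 3·26. Any a with gcd(a, 78) = 3 is a multiple of 3, say 3s, with s coprime to 26.
Need s > 15/3, so s ≥ 6. First s ≥ 6 with gcd(s, 26) = 1 is s = 7. Thus a = 3·7 = 21.

21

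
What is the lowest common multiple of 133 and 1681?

gcd first: 1681 = 12·133 + 85; 133 = 1·85 + 48; 85 = 1·48 + 37; 48 = 1·37 + 11; 37 = 3·11 + 4; 11 = 2·4 + 3; 4 = 1·3 + 1; 3 = 3·1 + 0 → gcd = 1
lcm = 133·1681/gcd = 223573/1 = 223573

223573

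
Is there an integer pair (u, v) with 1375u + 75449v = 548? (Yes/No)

By Bézout, 1375u + 75449v = 548 has integer solutions iff gcd(1375, 75449) | 548.
Euclid: 75449 = 54·1375 + 1199; 1375 = 1·1199 + 176; 1199 = 6·176 + 143; 176 = 1·143 + 33; 143 = 4·33 + 11; 33 = 3·11 + 0. gcd = 11; 548 mod 11 = 9. No.

No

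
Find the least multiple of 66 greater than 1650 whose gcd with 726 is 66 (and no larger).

726 = 66·11. Any x with gcd(x, 726) = 66 is a multiple of 66, say 66s, with s coprime to 11.
Need s > 1650/66, so s ≥ 26. First s ≥ 26 with gcd(s, 11) = 1 is s = 26. Thus x = 66·26 = 1716.

1716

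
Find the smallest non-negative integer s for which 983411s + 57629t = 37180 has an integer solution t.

Reduce mod 57629: 983411s ≡ 37180 (mod 57629). With g = gcd(983411, 57629) = 1859 dividing 37180, divide through: 529s ≡ 20 (mod 31).
Since gcd(529, 31) = 1, s ≡ 20·(529)⁻¹ ≡ 10 (mod 31). Smallest non-negative: 10.

10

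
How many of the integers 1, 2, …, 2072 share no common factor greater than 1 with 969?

1232

Prime factors of 969: 3, 17, 19. Count integers ≤ 2072 divisible by none of them.
By inclusion–exclusion: 2072 − ⌊2072/3⌋ − ⌊2072/17⌋ − ⌊2072/19⌋ + ⌊2072/51⌋ + ⌊2072/57⌋ + ⌊2072/323⌋ − ⌊2072/969⌋ = 1232.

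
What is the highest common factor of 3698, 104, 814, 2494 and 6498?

2

gcd(3698, 104): 3698 = 35·104 + 58; 104 = 1·58 + 46; 58 = 1·46 + 12; 46 = 3·12 + 10; 12 = 1·10 + 2; 10 = 5·2 + 0 → 2
gcd(2, 814): 814 = 407·2 + 0 → 2
gcd(2, 2494): 2494 = 1247·2 + 0 → 2
gcd(2, 6498): 6498 = 3249·2 + 0 → 2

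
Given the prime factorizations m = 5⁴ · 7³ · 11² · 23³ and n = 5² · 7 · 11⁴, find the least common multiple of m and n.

38188129450625

max exponent per prime: 5⁴ · 7³ · 11⁴ · 23³ = 38188129450625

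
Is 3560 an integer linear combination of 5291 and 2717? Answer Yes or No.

No

By Bézout, 5291m − 2717n = 3560 has integer solutions iff gcd(5291, 2717) | 3560.
Euclid: 5291 = 1·2717 + 2574; 2717 = 1·2574 + 143; 2574 = 18·143 + 0. gcd = 143; 3560 mod 143 = 128. No.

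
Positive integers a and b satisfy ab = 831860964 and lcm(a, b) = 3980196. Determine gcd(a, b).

209

From gcd × lcm = ab: gcd = 831860964 / 3980196 = 209.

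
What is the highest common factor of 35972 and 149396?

Euclid: 149396 = 4·35972 + 5508; 35972 = 6·5508 + 2924; 5508 = 1·2924 + 2584; 2924 = 1·2584 + 340; 2584 = 7·340 + 204; 340 = 1·204 + 136; 204 = 1·136 + 68; 136 = 2·68 + 0. Last nonzero remainder: 68.

68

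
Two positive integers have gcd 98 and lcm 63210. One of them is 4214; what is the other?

u·v = gcd·lcm = 98·63210 = 6194580, so v = 6194580/4214 = 1470.

1470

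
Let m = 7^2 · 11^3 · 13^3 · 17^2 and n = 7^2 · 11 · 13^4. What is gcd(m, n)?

1184183

min exponent per shared prime: 7^2 · 11 · 13^3 = 1184183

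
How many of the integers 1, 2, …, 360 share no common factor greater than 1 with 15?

15 = 3·5. Inclusion–exclusion on these primes:
360 − ⌊360/3⌋ − ⌊360/5⌋ + ⌊360/15⌋ = 192

192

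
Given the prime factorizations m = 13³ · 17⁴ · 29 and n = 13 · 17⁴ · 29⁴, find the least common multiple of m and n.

129782977632997

max exponent per prime: 13³ · 17⁴ · 29⁴ = 129782977632997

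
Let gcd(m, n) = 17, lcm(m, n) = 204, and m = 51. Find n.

68

m·n = gcd·lcm = 17·204 = 3468, so n = 3468/51 = 68.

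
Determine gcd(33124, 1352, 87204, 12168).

676

33124 = 2² · 7² · 13²; 1352 = 2³ · 13²; 87204 = 2² · 3 · 13² · 43; 12168 = 2³ · 3² · 13²
gcd takes min exponent of each prime: 2² · 13² = 676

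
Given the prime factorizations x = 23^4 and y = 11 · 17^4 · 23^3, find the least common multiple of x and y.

max exponent per prime: 11 · 17^4 · 23^4 = 257098601771

257098601771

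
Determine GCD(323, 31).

1

Euclid: 323 = 10·31 + 13; 31 = 2·13 + 5; 13 = 2·5 + 3; 5 = 1·3 + 2; 3 = 1·2 + 1; 2 = 2·1 + 0. Last nonzero remainder: 1.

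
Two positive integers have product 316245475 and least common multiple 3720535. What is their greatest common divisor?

85

From gcd × lcm = uv: gcd = 316245475 / 3720535 = 85.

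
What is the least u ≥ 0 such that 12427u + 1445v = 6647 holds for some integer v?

1

gcd(12427, 1445) = 289 (Euclid: 12427 = 8·1445 + 867; 1445 = 1·867 + 578; 867 = 1·578 + 289; 578 = 2·289 + 0), and 289 | 6647.
Extended Euclid: 12427·(2) + 1445·(-17) = 289. Scale by 23: u₀ = 46.
General solution u = u₀ + 5t; reducing mod 5 gives u = 1 (and v = -4).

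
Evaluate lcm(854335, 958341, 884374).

854335 = 5 · 17 · 19 · 23²; 958341 = 3 · 17 · 19 · 23 · 43; 884374 = 2 · 17 · 19 · 37²
lcm takes max exponent of each prime: 2 · 3 · 5 · 17 · 19 · 23² · 37² · 43 = 301752830670

301752830670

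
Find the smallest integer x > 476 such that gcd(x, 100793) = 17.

Multiples of 17 above 476: 17·29, 17·30, … . Need the cofactor coprime to 100793/17 = 5929.
Checking s = 29, 30, … the first with gcd(s, 5929) = 1 is s = 29, giving 493.

493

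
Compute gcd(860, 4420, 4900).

860 = 2² · 5 · 43; 4420 = 2² · 5 · 13 · 17; 4900 = 2² · 5² · 7²
gcd takes min exponent of each prime: 2² · 5 = 20

20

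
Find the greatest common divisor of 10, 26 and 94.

gcd(10, 26): 26 = 2·10 + 6; 10 = 1·6 + 4; 6 = 1·4 + 2; 4 = 2·2 + 0 → 2
gcd(2, 94): 94 = 47·2 + 0 → 2

2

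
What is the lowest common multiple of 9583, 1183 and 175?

40488175

9583 = 7 · 37²; 1183 = 7 · 13²; 175 = 5² · 7
lcm takes max exponent of each prime: 5² · 7 · 13² · 37² = 40488175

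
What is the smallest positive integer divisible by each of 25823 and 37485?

25823 = 7² · 17 · 31; 37485 = 3² · 5 · 7² · 17
max exponents: 3² · 5 · 7² · 17 · 31 = 1162035

1162035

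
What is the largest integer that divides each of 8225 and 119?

8225 = 5² · 7 · 47
119 = 7 · 17
Common: 7 = 7

7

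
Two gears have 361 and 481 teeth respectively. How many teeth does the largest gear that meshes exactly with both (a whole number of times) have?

Euclid: 481 = 1·361 + 120; 361 = 3·120 + 1; 120 = 120·1 + 0. Last nonzero remainder: 1.

1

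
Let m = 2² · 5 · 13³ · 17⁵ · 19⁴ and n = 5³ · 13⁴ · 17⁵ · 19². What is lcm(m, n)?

2642423507497208500

max exponent per prime: 2² · 5³ · 13⁴ · 17⁵ · 19⁴ = 2642423507497208500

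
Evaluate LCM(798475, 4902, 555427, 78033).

201082375435350

798475 = 5² · 19 · 41²; 4902 = 2 · 3 · 19 · 43; 555427 = 19 · 23 · 31 · 41; 78033 = 3 · 19 · 37²
lcm takes max exponent of each prime: 2 · 3 · 5² · 19 · 23 · 31 · 37² · 41² · 43 = 201082375435350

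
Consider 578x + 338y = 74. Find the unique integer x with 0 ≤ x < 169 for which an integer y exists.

gcd(578, 338) = 2 (Euclid: 578 = 1·338 + 240; 338 = 1·240 + 98; 240 = 2·98 + 44; 98 = 2·44 + 10; 44 = 4·10 + 4; 10 = 2·4 + 2; 4 = 2·2 + 0), and 2 | 74.
Extended Euclid: 578·(-69) + 338·(118) = 2. Scale by 37: x₀ = -2553.
General solution x = x₀ + 169t; reducing mod 169 gives x = 151 (and y = -258).

151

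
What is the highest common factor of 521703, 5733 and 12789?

gcd(521703, 5733): 521703 = 91·5733 + 0 → 5733
gcd(5733, 12789): 12789 = 2·5733 + 1323; 5733 = 4·1323 + 441; 1323 = 3·441 + 0 → 441

441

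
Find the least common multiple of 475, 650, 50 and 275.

135850

lcm(475, 650) = 475·650/gcd = 308750/25 = 12350
lcm(12350, 50) = 12350·50/gcd = 617500/50 = 12350
lcm(12350, 275) = 12350·275/gcd = 3396250/25 = 135850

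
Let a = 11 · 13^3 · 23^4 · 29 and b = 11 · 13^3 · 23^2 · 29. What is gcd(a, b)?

370745947

min exponent per shared prime: 11 · 13^3 · 23^2 · 29 = 370745947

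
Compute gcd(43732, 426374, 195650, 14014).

26

gcd(43732, 426374): 426374 = 9·43732 + 32786; 43732 = 1·32786 + 10946; 32786 = 2·10946 + 10894; 10946 = 1·10894 + 52; 10894 = 209·52 + 26; 52 = 2·26 + 0 → 26
gcd(26, 195650): 195650 = 7525·26 + 0 → 26
gcd(26, 14014): 14014 = 539·26 + 0 → 26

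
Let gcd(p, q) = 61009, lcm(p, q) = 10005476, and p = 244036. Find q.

p·q = gcd·lcm = 61009·10005476 = 610424085284, so q = 610424085284/244036 = 2501369.

2501369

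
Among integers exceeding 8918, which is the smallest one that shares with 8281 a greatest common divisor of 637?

Multiples of 637 above 8918: 637·15, 637·16, … . Need the cofactor coprime to 8281/637 = 13.
Checking s = 15, 16, … the first with gcd(s, 13) = 1 is s = 15, giving 9555.

9555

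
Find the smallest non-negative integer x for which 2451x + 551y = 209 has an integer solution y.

12

gcd(2451, 551) = 19 (Euclid: 2451 = 4·551 + 247; 551 = 2·247 + 57; 247 = 4·57 + 19; 57 = 3·19 + 0), and 19 | 209.
Extended Euclid: 2451·(9) + 551·(-40) = 19. Scale by 11: x₀ = 99.
General solution x = x₀ + 29t; reducing mod 29 gives x = 12 (and y = -53).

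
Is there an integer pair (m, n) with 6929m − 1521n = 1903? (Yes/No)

No

By Bézout, 6929m − 1521n = 1903 has integer solutions iff gcd(6929, 1521) | 1903.
Euclid: 6929 = 4·1521 + 845; 1521 = 1·845 + 676; 845 = 1·676 + 169; 676 = 4·169 + 0. gcd = 169; 1903 mod 169 = 44. No.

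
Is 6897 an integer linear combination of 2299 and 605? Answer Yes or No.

By Bézout, 2299u − 605v = 6897 has integer solutions iff gcd(2299, 605) | 6897.
Euclid: 2299 = 3·605 + 484; 605 = 1·484 + 121; 484 = 4·121 + 0. gcd = 121; 6897 mod 121 = 0. Yes.

Yes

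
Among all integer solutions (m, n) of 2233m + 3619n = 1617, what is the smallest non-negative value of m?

Euclid: 3619 = 1·2233 + 1386; 2233 = 1·1386 + 847; 1386 = 1·847 + 539; 847 = 1·539 + 308; 539 = 1·308 + 231; 308 = 1·231 + 77; 231 = 3·77 + 0 → gcd = 77; 1617 = 77·21.
Back-substitution yields 2233·(13) + 3619·(-8) = 77, so one solution is m = 13·21 = 273, n = -8·21 = -168.
Solutions in m differ by 3619/77 = 47; the one in [0, 47) is 273 mod 47 = 38.

38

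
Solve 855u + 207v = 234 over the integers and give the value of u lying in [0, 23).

1

gcd(855, 207) = 9 (Euclid: 855 = 4·207 + 27; 207 = 7·27 + 18; 27 = 1·18 + 9; 18 = 2·9 + 0), and 9 | 234.
Extended Euclid: 855·(8) + 207·(-33) = 9. Scale by 26: u₀ = 208.
General solution u = u₀ + 23t; reducing mod 23 gives u = 1 (and v = -3).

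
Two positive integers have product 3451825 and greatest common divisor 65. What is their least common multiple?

53105

gcd·lcm = product, so lcm = 3451825/65 = 53105.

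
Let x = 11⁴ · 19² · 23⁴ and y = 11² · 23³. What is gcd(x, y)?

min exponent per shared prime: 11² · 23³ = 1472207

1472207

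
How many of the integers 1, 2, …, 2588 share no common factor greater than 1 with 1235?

1810

1235 = 5·13·19. Inclusion–exclusion on these primes:
2588 − ⌊2588/5⌋ − ⌊2588/13⌋ − ⌊2588/19⌋ + ⌊2588/65⌋ + ⌊2588/95⌋ + ⌊2588/247⌋ − ⌊2588/1235⌋ = 1810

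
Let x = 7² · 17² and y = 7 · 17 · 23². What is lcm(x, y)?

max exponent per prime: 7² · 17² · 23² = 7491169

7491169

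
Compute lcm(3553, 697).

gcd first: 3553 = 5·697 + 68; 697 = 10·68 + 17; 68 = 4·17 + 0 → gcd = 17
lcm = 3553·697/gcd = 2476441/17 = 145673

145673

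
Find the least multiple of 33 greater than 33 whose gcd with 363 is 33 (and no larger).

66

gcd(x, 363) = 33 forces 33 | x; write x = 33s. Then gcd(33s, 33·11) = 33·gcd(s, 11), so need gcd(s, 11) = 1.
33s > 33 gives s ≥ 2. The least s ≥ 2 coprime to 11 is 2, so x = 33·2 = 66.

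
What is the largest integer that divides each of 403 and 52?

13

Euclid: 403 = 7·52 + 39; 52 = 1·39 + 13; 39 = 3·13 + 0. Last nonzero remainder: 13.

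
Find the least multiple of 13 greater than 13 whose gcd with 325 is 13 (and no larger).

325 = 13·25. Any t with gcd(t, 325) = 13 is a multiple of 13, say 13s, with s coprime to 25.
Need s > 13/13, so s ≥ 2. First s ≥ 2 with gcd(s, 25) = 1 is s = 2. Thus t = 13·2 = 26.

26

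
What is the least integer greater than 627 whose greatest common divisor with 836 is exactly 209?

gcd(a, 836) = 209 forces 209 | a; write a = 209s. Then gcd(209s, 209·4) = 209·gcd(s, 4), so need gcd(s, 4) = 1.
209s > 627 gives s ≥ 4. The least s ≥ 4 coprime to 4 is 5, so a = 209·5 = 1045.

1045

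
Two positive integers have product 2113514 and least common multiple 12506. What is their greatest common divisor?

From gcd × lcm = ab: gcd = 2113514 / 12506 = 169.

169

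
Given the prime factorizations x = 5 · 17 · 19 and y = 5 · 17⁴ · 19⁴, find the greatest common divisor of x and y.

1615

min exponent per shared prime: 5 · 17 · 19 = 1615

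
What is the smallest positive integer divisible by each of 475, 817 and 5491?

lcm(475, 817) = 475·817/gcd = 388075/19 = 20425
lcm(20425, 5491) = 20425·5491/gcd = 112153675/19 = 5902825

5902825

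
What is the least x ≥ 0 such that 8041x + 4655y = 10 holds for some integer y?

gcd(8041, 4655) = 1 (Euclid: 8041 = 1·4655 + 3386; 4655 = 1·3386 + 1269; 3386 = 2·1269 + 848; 1269 = 1·848 + 421; 848 = 2·421 + 6; 421 = 70·6 + 1; 6 = 6·1 + 0), and 1 | 10.
Extended Euclid: 8041·(-774) + 4655·(1337) = 1. Scale by 10: x₀ = -7740.
General solution x = x₀ + 4655t; reducing mod 4655 gives x = 1570 (and y = -2712).

1570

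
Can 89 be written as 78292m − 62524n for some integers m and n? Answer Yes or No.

No

By Bézout, 78292m − 62524n = 89 has integer solutions iff gcd(78292, 62524) | 89.
Euclid: 78292 = 1·62524 + 15768; 62524 = 3·15768 + 15220; 15768 = 1·15220 + 548; 15220 = 27·548 + 424; 548 = 1·424 + 124; 424 = 3·124 + 52; 124 = 2·52 + 20; 52 = 2·20 + 12; 20 = 1·12 + 8; 12 = 1·8 + 4; 8 = 2·4 + 0. gcd = 4; 89 mod 4 = 1. No.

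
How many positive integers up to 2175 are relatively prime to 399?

1178

399 = 3·7·19. Inclusion–exclusion on these primes:
2175 − ⌊2175/3⌋ − ⌊2175/7⌋ − ⌊2175/19⌋ + ⌊2175/21⌋ + ⌊2175/57⌋ + ⌊2175/133⌋ − ⌊2175/399⌋ = 1178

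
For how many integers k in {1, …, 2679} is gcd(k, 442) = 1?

442 = 2·13·17. Inclusion–exclusion on these primes:
2679 − ⌊2679/2⌋ − ⌊2679/13⌋ − ⌊2679/17⌋ + ⌊2679/26⌋ + ⌊2679/34⌋ + ⌊2679/221⌋ − ⌊2679/442⌋ = 1164

1164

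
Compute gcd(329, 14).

Euclid: 329 = 23·14 + 7; 14 = 2·7 + 0. Last nonzero remainder: 7.

7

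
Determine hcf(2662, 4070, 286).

22

gcd(2662, 4070): 4070 = 1·2662 + 1408; 2662 = 1·1408 + 1254; 1408 = 1·1254 + 154; 1254 = 8·154 + 22; 154 = 7·22 + 0 → 22
gcd(22, 286): 286 = 13·22 + 0 → 22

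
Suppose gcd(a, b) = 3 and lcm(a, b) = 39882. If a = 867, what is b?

138

a·b = gcd·lcm = 3·39882 = 119646, so b = 119646/867 = 138.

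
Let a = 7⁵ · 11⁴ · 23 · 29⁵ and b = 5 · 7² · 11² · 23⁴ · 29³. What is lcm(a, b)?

7062074237348606583415

max exponent per prime: 5 · 7⁵ · 11⁴ · 23⁴ · 29⁵ = 7062074237348606583415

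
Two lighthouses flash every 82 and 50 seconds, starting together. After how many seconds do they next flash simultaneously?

82 = 2 · 41; 50 = 2 · 5²
max exponents: 2 · 5² · 41 = 2050

2050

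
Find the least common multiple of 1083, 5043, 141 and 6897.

lcm(1083, 5043) = 1083·5043/gcd = 5461569/3 = 1820523
lcm(1820523, 141) = 1820523·141/gcd = 256693743/3 = 85564581
lcm(85564581, 6897) = 85564581·6897/gcd = 590138915157/57 = 10353314301

10353314301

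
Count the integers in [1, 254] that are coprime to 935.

174

Prime factors of 935: 5, 11, 17. Count integers ≤ 254 divisible by none of them.
By inclusion–exclusion: 254 − ⌊254/5⌋ − ⌊254/11⌋ − ⌊254/17⌋ + ⌊254/55⌋ + ⌊254/85⌋ + ⌊254/187⌋ − ⌊254/935⌋ = 174.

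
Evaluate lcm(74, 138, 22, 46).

56166

74 = 2 · 37; 138 = 2 · 3 · 23; 22 = 2 · 11; 46 = 2 · 23
lcm takes max exponent of each prime: 2 · 3 · 11 · 23 · 37 = 56166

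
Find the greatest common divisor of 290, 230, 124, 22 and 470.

gcd(290, 230): 290 = 1·230 + 60; 230 = 3·60 + 50; 60 = 1·50 + 10; 50 = 5·10 + 0 → 10
gcd(10, 124): 124 = 12·10 + 4; 10 = 2·4 + 2; 4 = 2·2 + 0 → 2
gcd(2, 22): 22 = 11·2 + 0 → 2
gcd(2, 470): 470 = 235·2 + 0 → 2

2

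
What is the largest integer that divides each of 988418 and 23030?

Euclid: 988418 = 42·23030 + 21158; 23030 = 1·21158 + 1872; 21158 = 11·1872 + 566; 1872 = 3·566 + 174; 566 = 3·174 + 44; 174 = 3·44 + 42; 44 = 1·42 + 2; 42 = 21·2 + 0. Last nonzero remainder: 2.

2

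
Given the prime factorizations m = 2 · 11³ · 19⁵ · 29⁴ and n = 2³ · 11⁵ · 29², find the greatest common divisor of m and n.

2238742

min exponent per shared prime: 2 · 11³ · 29² = 2238742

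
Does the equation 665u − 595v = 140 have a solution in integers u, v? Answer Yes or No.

Yes

By Bézout, 665u − 595v = 140 has integer solutions iff gcd(665, 595) | 140.
Euclid: 665 = 1·595 + 70; 595 = 8·70 + 35; 70 = 2·35 + 0. gcd = 35; 140 mod 35 = 0. Yes.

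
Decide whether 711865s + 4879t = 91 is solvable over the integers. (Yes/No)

Yes

By Bézout, 711865s + 4879t = 91 has integer solutions iff gcd(711865, 4879) | 91.
Euclid: 711865 = 145·4879 + 4410; 4879 = 1·4410 + 469; 4410 = 9·469 + 189; 469 = 2·189 + 91; 189 = 2·91 + 7; 91 = 13·7 + 0. gcd = 7; 91 mod 7 = 0. Yes.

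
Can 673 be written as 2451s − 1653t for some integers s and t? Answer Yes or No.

By Bézout, 2451s − 1653t = 673 has integer solutions iff gcd(2451, 1653) | 673.
Euclid: 2451 = 1·1653 + 798; 1653 = 2·798 + 57; 798 = 14·57 + 0. gcd = 57; 673 mod 57 = 46. No.

No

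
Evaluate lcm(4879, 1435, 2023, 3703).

lcm(4879, 1435) = 4879·1435/gcd = 7001365/287 = 24395
lcm(24395, 2023) = 24395·2023/gcd = 49351085/119 = 414715
lcm(414715, 3703) = 414715·3703/gcd = 1535689645/7 = 219384235

219384235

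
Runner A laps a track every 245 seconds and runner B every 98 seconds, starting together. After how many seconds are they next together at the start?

245 = 5 · 7²; 98 = 2 · 7²
max exponents: 2 · 5 · 7² = 490

490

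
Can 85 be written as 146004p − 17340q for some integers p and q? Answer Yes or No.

By Bézout, 146004p − 17340q = 85 has integer solutions iff gcd(146004, 17340) | 85.
Euclid: 146004 = 8·17340 + 7284; 17340 = 2·7284 + 2772; 7284 = 2·2772 + 1740; 2772 = 1·1740 + 1032; 1740 = 1·1032 + 708; 1032 = 1·708 + 324; 708 = 2·324 + 60; 324 = 5·60 + 24; 60 = 2·24 + 12; 24 = 2·12 + 0. gcd = 12; 85 mod 12 = 1. No.

No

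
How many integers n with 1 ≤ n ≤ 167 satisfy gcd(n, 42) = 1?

48

42 = 2·3·7. Inclusion–exclusion on these primes:
167 − ⌊167/2⌋ − ⌊167/3⌋ − ⌊167/7⌋ + ⌊167/6⌋ + ⌊167/14⌋ + ⌊167/21⌋ − ⌊167/42⌋ = 48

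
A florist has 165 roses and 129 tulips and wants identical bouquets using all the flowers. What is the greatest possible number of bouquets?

Euclid: 165 = 1·129 + 36; 129 = 3·36 + 21; 36 = 1·21 + 15; 21 = 1·15 + 6; 15 = 2·6 + 3; 6 = 2·3 + 0. Last nonzero remainder: 3.

3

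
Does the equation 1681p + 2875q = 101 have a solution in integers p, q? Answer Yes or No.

By Bézout, 1681p + 2875q = 101 has integer solutions iff gcd(1681, 2875) | 101.
Euclid: 2875 = 1·1681 + 1194; 1681 = 1·1194 + 487; 1194 = 2·487 + 220; 487 = 2·220 + 47; 220 = 4·47 + 32; 47 = 1·32 + 15; 32 = 2·15 + 2; 15 = 7·2 + 1; 2 = 2·1 + 0. gcd = 1; 101 mod 1 = 0. Yes.

Yes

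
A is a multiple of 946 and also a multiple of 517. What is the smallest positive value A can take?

gcd first: 946 = 1·517 + 429; 517 = 1·429 + 88; 429 = 4·88 + 77; 88 = 1·77 + 11; 77 = 7·11 + 0 → gcd = 11
lcm = 946·517/gcd = 489082/11 = 44462

44462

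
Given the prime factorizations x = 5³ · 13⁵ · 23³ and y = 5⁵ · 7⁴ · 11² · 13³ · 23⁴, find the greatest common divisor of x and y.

3341362375

min exponent per shared prime: 5³ · 13³ · 23³ = 3341362375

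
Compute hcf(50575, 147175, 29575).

175

50575 = 5² · 7 · 17²; 147175 = 5² · 7 · 29²; 29575 = 5² · 7 · 13²
gcd takes min exponent of each prime: 5² · 7 = 175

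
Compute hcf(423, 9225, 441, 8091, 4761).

423 = 3² · 47; 9225 = 3² · 5² · 41; 441 = 3² · 7²; 8091 = 3² · 29 · 31; 4761 = 3² · 23²
gcd takes min exponent of each prime: 3² = 9

9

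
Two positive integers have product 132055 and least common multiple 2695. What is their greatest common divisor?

From gcd × lcm = ab: gcd = 132055 / 2695 = 49.

49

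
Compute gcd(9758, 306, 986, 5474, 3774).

gcd(9758, 306): 9758 = 31·306 + 272; 306 = 1·272 + 34; 272 = 8·34 + 0 → 34
gcd(34, 986): 986 = 29·34 + 0 → 34
gcd(34, 5474): 5474 = 161·34 + 0 → 34
gcd(34, 3774): 3774 = 111·34 + 0 → 34

34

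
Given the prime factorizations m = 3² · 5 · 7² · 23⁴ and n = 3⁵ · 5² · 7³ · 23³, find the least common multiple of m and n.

max exponent per prime: 3⁵ · 5² · 7³ · 23⁴ = 583111687725

583111687725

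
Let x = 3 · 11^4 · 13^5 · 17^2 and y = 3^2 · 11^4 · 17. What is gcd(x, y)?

min exponent per shared prime: 3 · 11^4 · 17 = 746691

746691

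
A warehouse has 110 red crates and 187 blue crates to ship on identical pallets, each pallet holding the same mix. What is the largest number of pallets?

11

Euclid: 187 = 1·110 + 77; 110 = 1·77 + 33; 77 = 2·33 + 11; 33 = 3·11 + 0. Last nonzero remainder: 11.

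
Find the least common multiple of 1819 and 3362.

gcd first: 3362 = 1·1819 + 1543; 1819 = 1·1543 + 276; 1543 = 5·276 + 163; 276 = 1·163 + 113; 163 = 1·113 + 50; 113 = 2·50 + 13; 50 = 3·13 + 11; 13 = 1·11 + 2; 11 = 5·2 + 1; 2 = 2·1 + 0 → gcd = 1
lcm = 1819·3362/gcd = 6115478/1 = 6115478

6115478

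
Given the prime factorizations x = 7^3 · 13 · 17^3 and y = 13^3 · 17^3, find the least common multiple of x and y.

3702294323

max exponent per prime: 7^3 · 13^3 · 17^3 = 3702294323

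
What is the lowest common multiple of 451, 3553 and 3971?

2767787

lcm(451, 3553) = 451·3553/gcd = 1602403/11 = 145673
lcm(145673, 3971) = 145673·3971/gcd = 578467483/209 = 2767787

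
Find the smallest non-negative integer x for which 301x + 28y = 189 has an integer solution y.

1

gcd(301, 28) = 7 (Euclid: 301 = 10·28 + 21; 28 = 1·21 + 7; 21 = 3·7 + 0), and 7 | 189.
Extended Euclid: 301·(-1) + 28·(11) = 7. Scale by 27: x₀ = -27.
General solution x = x₀ + 4t; reducing mod 4 gives x = 1 (and y = -4).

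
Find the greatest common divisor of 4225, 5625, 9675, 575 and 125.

gcd(4225, 5625): 5625 = 1·4225 + 1400; 4225 = 3·1400 + 25; 1400 = 56·25 + 0 → 25
gcd(25, 9675): 9675 = 387·25 + 0 → 25
gcd(25, 575): 575 = 23·25 + 0 → 25
gcd(25, 125): 125 = 5·25 + 0 → 25

25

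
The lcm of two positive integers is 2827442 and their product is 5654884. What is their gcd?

2

gcd·lcm = product, so gcd = 5654884/2827442 = 2.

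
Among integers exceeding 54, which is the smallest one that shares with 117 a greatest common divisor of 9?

Multiples of 9 above 54: 9·7, 9·8, … . Need the cofactor coprime to 117/9 = 13.
Checking s = 7, 8, … the first with gcd(s, 13) = 1 is s = 7, giving 63.

63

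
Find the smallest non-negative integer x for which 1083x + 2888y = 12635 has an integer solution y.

gcd(1083, 2888) = 361 (Euclid: 2888 = 2·1083 + 722; 1083 = 1·722 + 361; 722 = 2·361 + 0), and 361 | 12635.
Extended Euclid: 1083·(3) + 2888·(-1) = 361. Scale by 35: x₀ = 105.
General solution x = x₀ + 8t; reducing mod 8 gives x = 1 (and y = 4).

1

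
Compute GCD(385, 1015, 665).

35

gcd(385, 1015): 1015 = 2·385 + 245; 385 = 1·245 + 140; 245 = 1·140 + 105; 140 = 1·105 + 35; 105 = 3·35 + 0 → 35
gcd(35, 665): 665 = 19·35 + 0 → 35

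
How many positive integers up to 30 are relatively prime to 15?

16

15 = 3·5. Inclusion–exclusion on these primes:
30 − ⌊30/3⌋ − ⌊30/5⌋ + ⌊30/15⌋ = 16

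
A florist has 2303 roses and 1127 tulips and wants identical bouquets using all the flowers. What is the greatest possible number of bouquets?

Euclid: 2303 = 2·1127 + 49; 1127 = 23·49 + 0. Last nonzero remainder: 49.

49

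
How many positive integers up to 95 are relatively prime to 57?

57 = 3·19. Inclusion–exclusion on these primes:
95 − ⌊95/3⌋ − ⌊95/19⌋ + ⌊95/57⌋ = 60

60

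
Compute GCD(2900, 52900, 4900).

2900 = 2² · 5² · 29; 52900 = 2² · 5² · 23²; 4900 = 2² · 5² · 7²
gcd takes min exponent of each prime: 2² · 5² = 100

100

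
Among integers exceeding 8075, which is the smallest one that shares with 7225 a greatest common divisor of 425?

8500

7225 = 425·17. Any t with gcd(t, 7225) = 425 is a multiple of 425, say 425s, with s coprime to 17.
Need s > 8075/425, so s ≥ 20. First s ≥ 20 with gcd(s, 17) = 1 is s = 20. Thus t = 425·20 = 8500.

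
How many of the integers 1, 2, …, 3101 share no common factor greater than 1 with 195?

Prime factors of 195: 3, 5, 13. Count integers ≤ 3101 divisible by none of them.
By inclusion–exclusion: 3101 − ⌊3101/3⌋ − ⌊3101/5⌋ − ⌊3101/13⌋ + ⌊3101/15⌋ + ⌊3101/39⌋ + ⌊3101/65⌋ − ⌊3101/195⌋ = 1527.

1527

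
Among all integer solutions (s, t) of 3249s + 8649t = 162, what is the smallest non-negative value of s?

221

gcd(3249, 8649) = 9 (Euclid: 8649 = 2·3249 + 2151; 3249 = 1·2151 + 1098; 2151 = 1·1098 + 1053; 1098 = 1·1053 + 45; 1053 = 23·45 + 18; 45 = 2·18 + 9; 18 = 2·9 + 0), and 9 | 162.
Extended Euclid: 3249·(386) + 8649·(-145) = 9. Scale by 18: s₀ = 6948.
General solution s = s₀ + 961k; reducing mod 961 gives s = 221 (and t = -83).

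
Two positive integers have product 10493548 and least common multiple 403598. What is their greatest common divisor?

From gcd × lcm = uv: gcd = 10493548 / 403598 = 26.

26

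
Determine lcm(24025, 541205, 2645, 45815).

257248274743075

24025 = 5² · 31²; 541205 = 5 · 7² · 47²; 2645 = 5 · 23²; 45815 = 5 · 7² · 11 · 17
lcm takes max exponent of each prime: 5² · 7² · 11 · 17 · 23² · 31² · 47² = 257248274743075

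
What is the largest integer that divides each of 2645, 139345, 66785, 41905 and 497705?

5

2645 = 5 · 23²; 139345 = 5 · 29 · 31²; 66785 = 5 · 19² · 37; 41905 = 5 · 17² · 29; 497705 = 5 · 13² · 19 · 31
gcd takes min exponent of each prime: 5 = 5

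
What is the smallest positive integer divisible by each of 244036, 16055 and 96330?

lcm(244036, 16055) = 244036·16055/gcd = 3917997980/3211 = 1220180
lcm(1220180, 96330) = 1220180·96330/gcd = 117539939400/32110 = 3660540

3660540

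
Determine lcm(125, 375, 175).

lcm(125, 375) = 125·375/gcd = 46875/125 = 375
lcm(375, 175) = 375·175/gcd = 65625/25 = 2625

2625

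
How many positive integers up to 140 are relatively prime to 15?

Prime factors of 15: 3, 5. Count integers ≤ 140 divisible by none of them.
By inclusion–exclusion: 140 − ⌊140/3⌋ − ⌊140/5⌋ + ⌊140/15⌋ = 75.

75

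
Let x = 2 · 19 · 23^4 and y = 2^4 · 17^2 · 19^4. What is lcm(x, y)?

168633391035664

max exponent per prime: 2^4 · 17^2 · 19^4 · 23^4 = 168633391035664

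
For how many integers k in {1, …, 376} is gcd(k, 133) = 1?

Prime factors of 133: 7, 19. Count integers ≤ 376 divisible by none of them.
By inclusion–exclusion: 376 − ⌊376/7⌋ − ⌊376/19⌋ + ⌊376/133⌋ = 306.

306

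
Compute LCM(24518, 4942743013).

gcd first: 4942743013 = 201596·24518 + 12285; 24518 = 1·12285 + 12233; 12285 = 1·12233 + 52; 12233 = 235·52 + 13; 52 = 4·13 + 0 → gcd = 13
lcm = 24518·4942743013/gcd = 121186173192734/13 = 9322013322518

9322013322518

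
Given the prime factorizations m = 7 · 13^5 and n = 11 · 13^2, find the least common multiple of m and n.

max exponent per prime: 7 · 11 · 13^5 = 28589561

28589561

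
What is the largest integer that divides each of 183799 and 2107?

183799 = 7² · 11² · 31
2107 = 7² · 43
Common: 7² = 49

49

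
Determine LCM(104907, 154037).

55915431

gcd first: 154037 = 1·104907 + 49130; 104907 = 2·49130 + 6647; 49130 = 7·6647 + 2601; 6647 = 2·2601 + 1445; 2601 = 1·1445 + 1156; 1445 = 1·1156 + 289; 1156 = 4·289 + 0 → gcd = 289
lcm = 104907·154037/gcd = 16159559559/289 = 55915431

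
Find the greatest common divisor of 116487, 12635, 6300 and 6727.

gcd(116487, 12635): 116487 = 9·12635 + 2772; 12635 = 4·2772 + 1547; 2772 = 1·1547 + 1225; 1547 = 1·1225 + 322; 1225 = 3·322 + 259; 322 = 1·259 + 63; 259 = 4·63 + 7; 63 = 9·7 + 0 → 7
gcd(7, 6300): 6300 = 900·7 + 0 → 7
gcd(7, 6727): 6727 = 961·7 + 0 → 7

7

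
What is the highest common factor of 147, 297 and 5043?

gcd(147, 297): 297 = 2·147 + 3; 147 = 49·3 + 0 → 3
gcd(3, 5043): 5043 = 1681·3 + 0 → 3

3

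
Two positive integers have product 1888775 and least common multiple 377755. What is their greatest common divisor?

5

gcd·lcm = product, so gcd = 1888775/377755 = 5.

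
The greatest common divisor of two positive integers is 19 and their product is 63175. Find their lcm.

3325

gcd·lcm = product, so lcm = 63175/19 = 3325.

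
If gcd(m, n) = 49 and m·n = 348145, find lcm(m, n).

For any two positive integers, gcd × lcm equals their product. Hence lcm = 348145 / 49 = 7105.

7105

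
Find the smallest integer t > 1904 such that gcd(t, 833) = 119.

2023

Multiples of 119 above 1904: 119·17, 119·18, … . Need the cofactor coprime to 833/119 = 7.
Checking s = 17, 18, … the first with gcd(s, 7) = 1 is s = 17, giving 2023.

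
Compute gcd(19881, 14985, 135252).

19881 = 3² · 47²; 14985 = 3⁴ · 5 · 37; 135252 = 2² · 3² · 13 · 17²
gcd takes min exponent of each prime: 3² = 9

9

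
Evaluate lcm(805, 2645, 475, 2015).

lcm(805, 2645) = 805·2645/gcd = 2129225/115 = 18515
lcm(18515, 475) = 18515·475/gcd = 8794625/5 = 1758925
lcm(1758925, 2015) = 1758925·2015/gcd = 3544233875/5 = 708846775

708846775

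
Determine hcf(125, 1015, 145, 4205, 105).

gcd(125, 1015): 1015 = 8·125 + 15; 125 = 8·15 + 5; 15 = 3·5 + 0 → 5
gcd(5, 145): 145 = 29·5 + 0 → 5
gcd(5, 4205): 4205 = 841·5 + 0 → 5
gcd(5, 105): 105 = 21·5 + 0 → 5

5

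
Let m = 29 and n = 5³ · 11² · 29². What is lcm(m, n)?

max exponent per prime: 5³ · 11² · 29² = 12720125

12720125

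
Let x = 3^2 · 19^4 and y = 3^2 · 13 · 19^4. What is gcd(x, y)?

1172889

min exponent per shared prime: 3^2 · 19^4 = 1172889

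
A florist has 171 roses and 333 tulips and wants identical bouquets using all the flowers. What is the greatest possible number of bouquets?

Euclid: 333 = 1·171 + 162; 171 = 1·162 + 9; 162 = 18·9 + 0. Last nonzero remainder: 9.

9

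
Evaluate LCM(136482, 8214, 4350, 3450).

136482 = 2 · 3 · 23² · 43; 8214 = 2 · 3 · 37²; 4350 = 2 · 3 · 5² · 29; 3450 = 2 · 3 · 5² · 23
lcm takes max exponent of each prime: 2 · 3 · 5² · 23² · 29 · 37² · 43 = 135461797050

135461797050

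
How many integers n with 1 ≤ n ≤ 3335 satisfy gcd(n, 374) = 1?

Prime factors of 374: 2, 11, 17. Count integers ≤ 3335 divisible by none of them.
By inclusion–exclusion: 3335 − ⌊3335/2⌋ − ⌊3335/11⌋ − ⌊3335/17⌋ + ⌊3335/22⌋ + ⌊3335/34⌋ + ⌊3335/187⌋ − ⌊3335/374⌋ = 1427.

1427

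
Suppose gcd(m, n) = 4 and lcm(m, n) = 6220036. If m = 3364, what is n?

Using mn = gcd(m,n)·lcm(m,n) = 4·6220036 = 24880144, we get n = 24880144/3364 = 7396.

7396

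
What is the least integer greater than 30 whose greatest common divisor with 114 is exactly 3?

gcd(a, 114) = 3 forces 3 | a; write a = 3s. Then gcd(3s, 3·38) = 3·gcd(s, 38), so need gcd(s, 38) = 1.
3s > 30 gives s ≥ 11. The least s ≥ 11 coprime to 38 is 11, so a = 3·11 = 33.

33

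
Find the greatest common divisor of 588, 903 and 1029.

21

gcd(588, 903): 903 = 1·588 + 315; 588 = 1·315 + 273; 315 = 1·273 + 42; 273 = 6·42 + 21; 42 = 2·21 + 0 → 21
gcd(21, 1029): 1029 = 49·21 + 0 → 21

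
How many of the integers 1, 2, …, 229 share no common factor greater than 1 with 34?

108

Prime factors of 34: 2, 17. Count integers ≤ 229 divisible by none of them.
By inclusion–exclusion: 229 − ⌊229/2⌋ − ⌊229/17⌋ + ⌊229/34⌋ = 108.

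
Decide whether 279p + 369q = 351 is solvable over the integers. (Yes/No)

Yes

By Bézout, 279p + 369q = 351 has integer solutions iff gcd(279, 369) | 351.
Euclid: 369 = 1·279 + 90; 279 = 3·90 + 9; 90 = 10·9 + 0. gcd = 9; 351 mod 9 = 0. Yes.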